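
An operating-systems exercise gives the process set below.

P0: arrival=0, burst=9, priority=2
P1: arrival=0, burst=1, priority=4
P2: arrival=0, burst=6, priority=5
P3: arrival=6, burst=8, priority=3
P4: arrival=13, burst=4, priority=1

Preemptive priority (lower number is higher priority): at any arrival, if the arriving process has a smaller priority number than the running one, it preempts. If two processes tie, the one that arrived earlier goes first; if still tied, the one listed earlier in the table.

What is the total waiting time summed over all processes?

50

Gantt: | P0 0-9 | P3 9-13 | P4 13-17 | P3 17-21 | P1 21-22 | P2 22-28 |
Completion: P0=9  P1=22  P2=28  P3=21  P4=17
Waiting = turnaround − burst: P0=0, P1=21, P2=22, P3=7, P4=0
Total waiting = 0 + 21 + 22 + 7 + 0 = 50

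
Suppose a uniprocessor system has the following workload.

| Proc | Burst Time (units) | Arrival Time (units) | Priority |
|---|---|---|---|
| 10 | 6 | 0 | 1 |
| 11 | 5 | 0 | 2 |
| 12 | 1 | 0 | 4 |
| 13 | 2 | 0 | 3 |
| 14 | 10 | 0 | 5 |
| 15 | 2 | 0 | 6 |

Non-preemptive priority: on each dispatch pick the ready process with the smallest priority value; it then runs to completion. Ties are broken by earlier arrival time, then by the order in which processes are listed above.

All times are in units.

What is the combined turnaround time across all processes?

Schedule: | 10 0-6 | 11 6-11 | 13 11-13 | 12 13-14 | 14 14-24 | 15 24-26 |
Completion: 10=6  11=11  12=14  13=13  14=24  15=26
Turnaround = completion − arrival: 10=6, 11=11, 12=14, 13=13, 14=24, 15=26
Total turnaround = 6 + 11 + 14 + 13 + 24 + 26 = 94

94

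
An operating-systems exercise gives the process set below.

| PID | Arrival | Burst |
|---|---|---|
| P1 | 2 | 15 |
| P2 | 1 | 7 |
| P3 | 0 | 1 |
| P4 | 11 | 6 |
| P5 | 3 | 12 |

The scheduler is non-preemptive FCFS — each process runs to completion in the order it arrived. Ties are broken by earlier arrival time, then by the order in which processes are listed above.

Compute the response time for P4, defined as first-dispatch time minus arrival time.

24

Schedule: | P3 0-1 | P2 1-8 | P1 8-23 | P5 23-35 | P4 35-41 |
Completion: P1=23  P2=8  P3=1  P4=41  P5=35
Response(P4) = first start − arrival = 35 − 11 = 24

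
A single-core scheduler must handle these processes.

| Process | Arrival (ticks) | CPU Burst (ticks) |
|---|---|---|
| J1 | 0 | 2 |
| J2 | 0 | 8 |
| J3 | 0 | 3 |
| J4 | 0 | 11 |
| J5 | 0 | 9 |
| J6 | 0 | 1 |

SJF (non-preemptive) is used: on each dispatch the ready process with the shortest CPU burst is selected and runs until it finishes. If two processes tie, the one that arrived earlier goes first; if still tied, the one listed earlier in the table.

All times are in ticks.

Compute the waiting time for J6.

Schedule: | J6 0-1 | J1 1-3 | J3 3-6 | J2 6-14 | J5 14-23 | J4 23-34 |
Completion: J1=3  J2=14  J3=6  J4=34  J5=23  J6=1
Turnaround (C−A): J1=3  J2=14  J3=6  J4=34  J5=23  J6=1
Waiting(J6) = turnaround − burst = 1 − 1 = 0

0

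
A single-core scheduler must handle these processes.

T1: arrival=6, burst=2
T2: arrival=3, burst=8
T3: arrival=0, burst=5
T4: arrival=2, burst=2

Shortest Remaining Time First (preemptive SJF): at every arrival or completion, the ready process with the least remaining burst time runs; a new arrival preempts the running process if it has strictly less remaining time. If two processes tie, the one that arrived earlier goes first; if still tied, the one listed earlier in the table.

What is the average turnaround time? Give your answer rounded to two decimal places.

Gantt: | T3 0-2 | T4 2-4 | T3 4-7 | T1 7-9 | T2 9-17 |
Completion: T1=9  T2=17  T3=7  T4=4
Turnaround (C−A): T1=3  T2=14  T3=7  T4=2
Turnaround times: T1=3, T2=14, T3=7, T4=2
Average turnaround = (3+14+7+2) / 4 = 26/4 = 6.50

6.50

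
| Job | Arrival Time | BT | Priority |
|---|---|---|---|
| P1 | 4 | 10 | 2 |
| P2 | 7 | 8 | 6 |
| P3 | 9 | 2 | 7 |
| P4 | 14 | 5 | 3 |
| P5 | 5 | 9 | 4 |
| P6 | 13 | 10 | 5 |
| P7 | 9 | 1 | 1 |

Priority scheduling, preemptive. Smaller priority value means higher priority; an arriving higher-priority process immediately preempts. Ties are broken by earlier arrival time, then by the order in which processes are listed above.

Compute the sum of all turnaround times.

Timeline: | idle 0-4 | P1 4-9 | P7 9-10 | P1 10-15 | P4 15-20 | P5 20-29 | P6 29-39 | P2 39-47 | P3 47-49 |
Completion: P1=15  P2=47  P3=49  P4=20  P5=29  P6=39  P7=10
Turnaround (C−A): P1=11  P2=40  P3=40  P4=6  P5=24  P6=26  P7=1
Turnaround = completion − arrival: P1=11, P2=40, P3=40, P4=6, P5=24, P6=26, P7=1
Total turnaround = 11 + 40 + 40 + 6 + 24 + 26 + 1 = 148

148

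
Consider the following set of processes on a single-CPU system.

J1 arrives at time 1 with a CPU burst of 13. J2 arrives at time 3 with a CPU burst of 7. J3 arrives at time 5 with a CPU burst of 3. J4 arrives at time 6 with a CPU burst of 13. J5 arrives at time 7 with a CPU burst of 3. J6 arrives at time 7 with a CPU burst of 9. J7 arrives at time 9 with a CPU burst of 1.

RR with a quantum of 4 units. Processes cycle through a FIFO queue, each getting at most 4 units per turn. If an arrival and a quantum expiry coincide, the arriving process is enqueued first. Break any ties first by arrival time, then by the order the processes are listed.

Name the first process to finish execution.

J3

Schedule: | idle 0-1 | J1 1-5 | J2 5-9 | J3 9-12 | J1 12-16 | J4 16-20 | J5 20-23 | J6 23-27 | J7 27-28 | J2 28-31 | J1 31-35 | J4 35-39 | J6 39-43 | J1 43-44 | J4 44-48 | J6 48-49 | J4 49-50 |
Completion: J1=44  J2=31  J3=12  J4=50  J5=23  J6=49  J7=28
Finish order: J3 → J5 → J7 → J2 → J1 → J6 → J4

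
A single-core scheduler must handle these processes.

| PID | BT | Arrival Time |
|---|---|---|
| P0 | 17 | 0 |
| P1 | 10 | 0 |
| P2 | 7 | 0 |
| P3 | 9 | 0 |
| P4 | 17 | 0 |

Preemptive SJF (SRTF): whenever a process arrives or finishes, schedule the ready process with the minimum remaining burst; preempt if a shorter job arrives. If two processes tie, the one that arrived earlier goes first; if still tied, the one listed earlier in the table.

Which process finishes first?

Timeline: | P2 0-7 | P3 7-16 | P1 16-26 | P0 26-43 | P4 43-60 |
Completion: P0=43  P1=26  P2=7  P3=16  P4=60
Turnaround (C−A): P0=43  P1=26  P2=7  P3=16  P4=60
Finish order: P2 → P3 → P1 → P0 → P4

P2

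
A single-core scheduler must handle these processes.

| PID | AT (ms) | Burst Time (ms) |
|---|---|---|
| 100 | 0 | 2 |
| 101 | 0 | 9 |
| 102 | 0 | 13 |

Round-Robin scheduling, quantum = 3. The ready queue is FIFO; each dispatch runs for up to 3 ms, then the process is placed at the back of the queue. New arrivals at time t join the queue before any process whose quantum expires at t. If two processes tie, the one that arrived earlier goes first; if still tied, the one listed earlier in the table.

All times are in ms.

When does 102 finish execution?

24

Gantt: | 100 0-2 | 101 2-5 | 102 5-8 | 101 8-11 | 102 11-14 | 101 14-17 | 102 17-24 |
Completion: 100=2  101=17  102=24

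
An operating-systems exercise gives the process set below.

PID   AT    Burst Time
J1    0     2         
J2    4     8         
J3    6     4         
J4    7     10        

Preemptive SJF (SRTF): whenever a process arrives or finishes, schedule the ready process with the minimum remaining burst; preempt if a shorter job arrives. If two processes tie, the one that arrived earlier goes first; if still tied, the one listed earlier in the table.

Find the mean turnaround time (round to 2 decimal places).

9.25

Gantt: | J1 0-2 | idle 2-4 | J2 4-6 | J3 6-10 | J2 10-16 | J4 16-26 |
Completion: J1=2  J2=16  J3=10  J4=26
Turnaround times: J1=2, J2=12, J3=4, J4=19
Average turnaround = (2+12+4+19) / 4 = 37/4 = 9.25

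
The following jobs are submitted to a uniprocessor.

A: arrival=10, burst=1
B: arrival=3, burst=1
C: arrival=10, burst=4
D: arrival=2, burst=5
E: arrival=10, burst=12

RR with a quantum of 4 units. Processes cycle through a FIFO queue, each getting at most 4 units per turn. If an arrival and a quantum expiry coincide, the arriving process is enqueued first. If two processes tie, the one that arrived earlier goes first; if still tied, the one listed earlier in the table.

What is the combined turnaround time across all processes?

Timeline: | idle 0-2 | D 2-6 | B 6-7 | D 7-8 | idle 8-10 | A 10-11 | C 11-15 | E 15-27 |
Completion: A=11  B=7  C=15  D=8  E=27
Turnaround (C−A): A=1  B=4  C=5  D=6  E=17
Turnaround = completion − arrival: A=1, B=4, C=5, D=6, E=17
Total turnaround = 1 + 4 + 5 + 6 + 17 = 33

33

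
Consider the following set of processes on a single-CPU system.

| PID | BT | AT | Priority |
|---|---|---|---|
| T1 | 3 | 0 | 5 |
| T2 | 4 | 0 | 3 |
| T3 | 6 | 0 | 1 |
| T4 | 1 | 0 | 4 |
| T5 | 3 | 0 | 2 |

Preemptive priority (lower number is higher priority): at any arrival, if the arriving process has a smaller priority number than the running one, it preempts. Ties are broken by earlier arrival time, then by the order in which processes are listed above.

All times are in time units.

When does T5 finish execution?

Gantt: | T3 0-6 | T5 6-9 | T2 9-13 | T4 13-14 | T1 14-17 |
Completion: T1=17  T2=13  T3=6  T4=14  T5=9

9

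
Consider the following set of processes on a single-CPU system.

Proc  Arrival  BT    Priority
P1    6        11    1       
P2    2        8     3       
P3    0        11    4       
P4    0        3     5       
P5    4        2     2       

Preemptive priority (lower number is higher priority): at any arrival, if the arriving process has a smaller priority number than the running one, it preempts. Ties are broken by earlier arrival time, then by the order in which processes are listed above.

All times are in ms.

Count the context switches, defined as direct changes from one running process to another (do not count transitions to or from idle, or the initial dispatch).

6

Schedule: | P3 0-2 | P2 2-4 | P5 4-6 | P1 6-17 | P2 17-23 | P3 23-32 | P4 32-35 |
Completion: P1=17  P2=23  P3=32  P4=35  P5=6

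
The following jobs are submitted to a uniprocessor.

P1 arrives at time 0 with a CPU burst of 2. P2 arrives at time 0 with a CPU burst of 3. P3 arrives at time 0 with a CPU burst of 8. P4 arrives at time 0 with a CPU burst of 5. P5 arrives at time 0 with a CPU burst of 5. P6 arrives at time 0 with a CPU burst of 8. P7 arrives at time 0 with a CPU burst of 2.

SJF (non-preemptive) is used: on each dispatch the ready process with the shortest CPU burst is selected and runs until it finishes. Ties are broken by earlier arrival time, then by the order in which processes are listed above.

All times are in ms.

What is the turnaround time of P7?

Gantt: | P1 0-2 | P7 2-4 | P2 4-7 | P4 7-12 | P5 12-17 | P3 17-25 | P6 25-33 |
Completion: P1=2  P2=7  P3=25  P4=12  P5=17  P6=33  P7=4
Turnaround (C−A): P1=2  P2=7  P3=25  P4=12  P5=17  P6=33  P7=4
Turnaround(P7) = completion − arrival = 4 − 0 = 4

4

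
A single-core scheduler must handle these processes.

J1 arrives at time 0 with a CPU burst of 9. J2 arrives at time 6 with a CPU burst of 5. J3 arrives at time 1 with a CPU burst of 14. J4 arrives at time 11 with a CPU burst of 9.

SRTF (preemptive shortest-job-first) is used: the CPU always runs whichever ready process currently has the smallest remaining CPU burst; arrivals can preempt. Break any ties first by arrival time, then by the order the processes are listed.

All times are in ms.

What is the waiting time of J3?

22

Timeline: | J1 0-9 | J2 9-14 | J4 14-23 | J3 23-37 |
Completion: J1=9  J2=14  J3=37  J4=23
Turnaround (C−A): J1=9  J2=8  J3=36  J4=12
Waiting(J3) = turnaround − burst = 36 − 14 = 22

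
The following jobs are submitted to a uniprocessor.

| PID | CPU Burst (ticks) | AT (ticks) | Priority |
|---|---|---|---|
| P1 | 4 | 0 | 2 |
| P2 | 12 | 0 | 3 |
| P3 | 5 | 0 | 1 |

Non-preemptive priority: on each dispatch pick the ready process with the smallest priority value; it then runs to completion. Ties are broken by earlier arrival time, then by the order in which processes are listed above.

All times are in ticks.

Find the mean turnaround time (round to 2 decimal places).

11.67

Schedule: | P3 0-5 | P1 5-9 | P2 9-21 |
Completion: P1=9  P2=21  P3=5
Turnaround times: P1=9, P2=21, P3=5
Average turnaround = (9+21+5) / 3 = 35/3 = 11.67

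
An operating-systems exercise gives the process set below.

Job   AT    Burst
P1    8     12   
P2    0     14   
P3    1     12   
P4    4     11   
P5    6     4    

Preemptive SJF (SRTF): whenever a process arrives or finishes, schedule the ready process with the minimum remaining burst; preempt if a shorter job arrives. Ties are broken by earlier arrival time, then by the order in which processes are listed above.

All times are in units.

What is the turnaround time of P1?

32

Gantt: | P2 0-1 | P3 1-6 | P5 6-10 | P3 10-17 | P4 17-28 | P1 28-40 | P2 40-53 |
Completion: P1=40  P2=53  P3=17  P4=28  P5=10
Turnaround (C−A): P1=32  P2=53  P3=16  P4=24  P5=4
Turnaround(P1) = completion − arrival = 40 − 8 = 32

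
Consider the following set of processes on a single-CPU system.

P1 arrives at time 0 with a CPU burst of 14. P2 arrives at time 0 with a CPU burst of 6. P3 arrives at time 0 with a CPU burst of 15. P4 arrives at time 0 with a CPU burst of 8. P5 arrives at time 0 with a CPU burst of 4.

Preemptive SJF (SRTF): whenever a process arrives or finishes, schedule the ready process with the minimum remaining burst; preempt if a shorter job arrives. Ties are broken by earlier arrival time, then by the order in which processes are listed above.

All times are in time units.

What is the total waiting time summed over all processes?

Schedule: | P5 0-4 | P2 4-10 | P4 10-18 | P1 18-32 | P3 32-47 |
Completion: P1=32  P2=10  P3=47  P4=18  P5=4
Waiting = turnaround − burst: P1=18, P2=4, P3=32, P4=10, P5=0
Total waiting = 18 + 4 + 32 + 10 + 0 = 64

64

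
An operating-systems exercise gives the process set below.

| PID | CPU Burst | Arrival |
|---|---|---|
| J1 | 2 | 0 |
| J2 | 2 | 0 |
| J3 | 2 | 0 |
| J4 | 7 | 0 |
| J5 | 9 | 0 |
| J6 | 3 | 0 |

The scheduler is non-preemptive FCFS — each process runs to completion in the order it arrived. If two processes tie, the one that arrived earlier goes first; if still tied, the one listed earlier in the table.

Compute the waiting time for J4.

6

Schedule: | J1 0-2 | J2 2-4 | J3 4-6 | J4 6-13 | J5 13-22 | J6 22-25 |
Completion: J1=2  J2=4  J3=6  J4=13  J5=22  J6=25
Turnaround (C−A): J1=2  J2=4  J3=6  J4=13  J5=22  J6=25
Waiting(J4) = turnaround − burst = 13 − 7 = 6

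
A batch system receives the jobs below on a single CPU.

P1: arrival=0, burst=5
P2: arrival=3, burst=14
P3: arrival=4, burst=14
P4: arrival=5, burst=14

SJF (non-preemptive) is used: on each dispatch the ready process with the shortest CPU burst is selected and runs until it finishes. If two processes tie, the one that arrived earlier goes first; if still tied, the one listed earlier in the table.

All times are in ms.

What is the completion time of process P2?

Timeline: | P1 0-5 | P2 5-19 | P3 19-33 | P4 33-47 |
Completion: P1=5  P2=19  P3=33  P4=47

19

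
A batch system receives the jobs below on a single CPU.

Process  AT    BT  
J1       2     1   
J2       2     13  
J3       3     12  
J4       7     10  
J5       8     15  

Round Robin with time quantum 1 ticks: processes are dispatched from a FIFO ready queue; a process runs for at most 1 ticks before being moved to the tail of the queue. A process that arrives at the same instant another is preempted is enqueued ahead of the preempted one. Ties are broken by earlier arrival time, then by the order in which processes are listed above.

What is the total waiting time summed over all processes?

122

Gantt: | idle 0-2 | J1 2-3 | J2 3-4 | J3 4-5 | J2 5-6 | J3 6-7 | J2 7-8 | J4 8-9 | J3 9-10 | J5 10-11 | J2 11-12 | J4 12-13 | J3 13-14 | J5 14-15 | J2 15-16 | J4 16-17 | J3 17-18 | J5 18-19 | J2 19-20 | J4 20-21 | J3 21-22 | J5 22-23 | J2 23-24 | J4 24-25 | J3 25-26 | J5 26-27 | J2 27-28 | J4 28-29 | J3 29-30 | J5 30-31 | J2 31-32 | J4 32-33 | J3 33-34 | J5 34-35 | J2 35-36 | J4 36-37 | J3 37-38 | J5 38-39 | J2 39-40 | J4 40-41 | J3 41-42 | J5 42-43 | J2 43-44 | J4 44-45 | J3 45-46 | J5 46-47 | J2 47-48 | J5 48-53 |
Completion: J1=3  J2=48  J3=46  J4=45  J5=53
Waiting = turnaround − burst: J1=0, J2=33, J3=31, J4=28, J5=30
Total waiting = 0 + 33 + 31 + 28 + 30 = 122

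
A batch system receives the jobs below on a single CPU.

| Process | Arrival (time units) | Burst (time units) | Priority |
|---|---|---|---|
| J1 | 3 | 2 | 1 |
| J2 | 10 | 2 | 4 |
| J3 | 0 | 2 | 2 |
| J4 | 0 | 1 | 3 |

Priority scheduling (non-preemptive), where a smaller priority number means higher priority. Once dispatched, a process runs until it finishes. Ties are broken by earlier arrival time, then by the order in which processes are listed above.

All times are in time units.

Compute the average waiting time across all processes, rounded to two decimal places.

Gantt: | J3 0-2 | J4 2-3 | J1 3-5 | idle 5-10 | J2 10-12 |
Completion: J1=5  J2=12  J3=2  J4=3
Waiting times: J1=0, J2=0, J3=0, J4=2
Average waiting = (0+0+0+2) / 4 = 2/4 = 0.50

0.50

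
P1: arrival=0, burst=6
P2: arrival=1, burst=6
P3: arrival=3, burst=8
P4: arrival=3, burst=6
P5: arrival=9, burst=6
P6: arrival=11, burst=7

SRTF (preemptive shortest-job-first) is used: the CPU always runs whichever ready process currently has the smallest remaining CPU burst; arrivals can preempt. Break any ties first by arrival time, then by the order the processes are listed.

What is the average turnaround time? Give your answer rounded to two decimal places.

Timeline: | P1 0-6 | P2 6-12 | P4 12-18 | P5 18-24 | P6 24-31 | P3 31-39 |
Completion: P1=6  P2=12  P3=39  P4=18  P5=24  P6=31
Turnaround (C−A): P1=6  P2=11  P3=36  P4=15  P5=15  P6=20
Turnaround times: P1=6, P2=11, P3=36, P4=15, P5=15, P6=20
Average turnaround = (6+11+36+15+15+20) / 6 = 103/6 = 17.17

17.17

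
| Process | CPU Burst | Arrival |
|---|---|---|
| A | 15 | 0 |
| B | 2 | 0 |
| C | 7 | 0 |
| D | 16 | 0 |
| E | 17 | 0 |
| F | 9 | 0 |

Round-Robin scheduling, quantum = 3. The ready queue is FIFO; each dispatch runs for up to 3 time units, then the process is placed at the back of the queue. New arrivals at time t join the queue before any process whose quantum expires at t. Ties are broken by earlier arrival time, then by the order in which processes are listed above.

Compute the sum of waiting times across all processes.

207

Schedule: | A 0-3 | B 3-5 | C 5-8 | D 8-11 | E 11-14 | F 14-17 | A 17-20 | C 20-23 | D 23-26 | E 26-29 | F 29-32 | A 32-35 | C 35-36 | D 36-39 | E 39-42 | F 42-45 | A 45-48 | D 48-51 | E 51-54 | A 54-57 | D 57-60 | E 60-63 | D 63-64 | E 64-66 |
Completion: A=57  B=5  C=36  D=64  E=66  F=45
Waiting = turnaround − burst: A=42, B=3, C=29, D=48, E=49, F=36
Total waiting = 42 + 3 + 29 + 48 + 49 + 36 = 207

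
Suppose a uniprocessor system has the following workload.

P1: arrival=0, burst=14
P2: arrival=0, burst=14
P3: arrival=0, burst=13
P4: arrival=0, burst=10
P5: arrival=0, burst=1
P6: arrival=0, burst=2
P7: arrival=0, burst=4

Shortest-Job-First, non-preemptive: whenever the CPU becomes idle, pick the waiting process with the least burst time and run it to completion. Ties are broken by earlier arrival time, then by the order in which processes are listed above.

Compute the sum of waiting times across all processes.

Timeline: | P5 0-1 | P6 1-3 | P7 3-7 | P4 7-17 | P3 17-30 | P1 30-44 | P2 44-58 |
Completion: P1=44  P2=58  P3=30  P4=17  P5=1  P6=3  P7=7
Turnaround (C−A): P1=44  P2=58  P3=30  P4=17  P5=1  P6=3  P7=7
Waiting = turnaround − burst: P1=30, P2=44, P3=17, P4=7, P5=0, P6=1, P7=3
Total waiting = 30 + 44 + 17 + 7 + 0 + 1 + 3 = 102

102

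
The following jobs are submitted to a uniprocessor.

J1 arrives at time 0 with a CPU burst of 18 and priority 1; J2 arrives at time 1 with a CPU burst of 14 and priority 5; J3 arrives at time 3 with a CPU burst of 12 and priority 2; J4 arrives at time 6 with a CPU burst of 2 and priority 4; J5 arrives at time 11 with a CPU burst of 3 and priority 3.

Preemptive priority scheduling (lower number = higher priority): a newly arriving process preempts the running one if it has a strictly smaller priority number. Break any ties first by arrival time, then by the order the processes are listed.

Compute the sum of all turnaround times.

144

Timeline: | J1 0-18 | J3 18-30 | J5 30-33 | J4 33-35 | J2 35-49 |
Completion: J1=18  J2=49  J3=30  J4=35  J5=33
Turnaround = completion − arrival: J1=18, J2=48, J3=27, J4=29, J5=22
Total turnaround = 18 + 48 + 27 + 29 + 22 = 144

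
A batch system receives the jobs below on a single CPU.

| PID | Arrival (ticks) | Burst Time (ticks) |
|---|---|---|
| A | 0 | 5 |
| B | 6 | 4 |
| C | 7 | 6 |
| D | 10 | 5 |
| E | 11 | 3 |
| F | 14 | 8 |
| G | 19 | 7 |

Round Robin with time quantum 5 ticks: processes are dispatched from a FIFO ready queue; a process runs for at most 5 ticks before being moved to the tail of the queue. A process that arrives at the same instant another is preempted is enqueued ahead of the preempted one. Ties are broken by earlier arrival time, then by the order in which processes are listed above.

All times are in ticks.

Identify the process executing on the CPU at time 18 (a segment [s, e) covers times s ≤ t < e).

D

Timeline: | A 0-5 | idle 5-6 | B 6-10 | C 10-15 | D 15-20 | E 20-23 | F 23-28 | C 28-29 | G 29-34 | F 34-37 | G 37-39 |
Completion: A=5  B=10  C=29  D=20  E=23  F=37  G=39
Turnaround (C−A): A=5  B=4  C=22  D=10  E=12  F=23  G=20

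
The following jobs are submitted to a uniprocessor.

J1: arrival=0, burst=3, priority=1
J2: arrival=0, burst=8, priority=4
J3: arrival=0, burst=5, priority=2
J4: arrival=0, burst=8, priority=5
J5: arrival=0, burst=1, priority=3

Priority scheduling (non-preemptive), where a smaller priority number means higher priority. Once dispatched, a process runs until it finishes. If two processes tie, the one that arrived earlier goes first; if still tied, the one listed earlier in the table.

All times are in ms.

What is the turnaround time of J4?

Schedule: | J1 0-3 | J3 3-8 | J5 8-9 | J2 9-17 | J4 17-25 |
Completion: J1=3  J2=17  J3=8  J4=25  J5=9
Turnaround (C−A): J1=3  J2=17  J3=8  J4=25  J5=9
Turnaround(J4) = completion − arrival = 25 − 0 = 25

25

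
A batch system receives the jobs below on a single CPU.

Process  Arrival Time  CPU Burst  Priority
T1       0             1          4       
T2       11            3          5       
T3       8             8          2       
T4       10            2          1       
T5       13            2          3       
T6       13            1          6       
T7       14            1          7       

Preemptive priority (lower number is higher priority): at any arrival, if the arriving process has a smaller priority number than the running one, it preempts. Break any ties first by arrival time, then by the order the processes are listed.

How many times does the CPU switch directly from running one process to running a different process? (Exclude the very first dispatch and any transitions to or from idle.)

Schedule: | T1 0-1 | idle 1-8 | T3 8-10 | T4 10-12 | T3 12-18 | T5 18-20 | T2 20-23 | T6 23-24 | T7 24-25 |
Completion: T1=1  T2=23  T3=18  T4=12  T5=20  T6=24  T7=25

6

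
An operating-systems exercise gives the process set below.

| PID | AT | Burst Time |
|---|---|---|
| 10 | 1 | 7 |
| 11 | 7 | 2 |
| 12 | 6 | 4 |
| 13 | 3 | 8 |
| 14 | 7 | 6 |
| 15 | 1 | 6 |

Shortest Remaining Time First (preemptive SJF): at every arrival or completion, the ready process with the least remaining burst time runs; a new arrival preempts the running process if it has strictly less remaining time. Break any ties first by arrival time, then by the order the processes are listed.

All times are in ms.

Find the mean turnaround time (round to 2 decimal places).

Gantt: | idle 0-1 | 15 1-7 | 11 7-9 | 12 9-13 | 14 13-19 | 10 19-26 | 13 26-34 |
Completion: 10=26  11=9  12=13  13=34  14=19  15=7
Turnaround times: 10=25, 11=2, 12=7, 13=31, 14=12, 15=6
Average turnaround = (25+2+7+31+12+6) / 6 = 83/6 = 13.83

13.83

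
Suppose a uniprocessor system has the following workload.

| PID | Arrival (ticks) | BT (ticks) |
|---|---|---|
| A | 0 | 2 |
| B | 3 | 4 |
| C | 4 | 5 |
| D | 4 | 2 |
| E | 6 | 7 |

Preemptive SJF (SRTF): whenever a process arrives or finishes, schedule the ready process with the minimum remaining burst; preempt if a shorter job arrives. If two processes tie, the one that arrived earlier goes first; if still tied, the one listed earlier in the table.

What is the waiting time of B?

Gantt: | A 0-2 | idle 2-3 | B 3-4 | D 4-6 | B 6-9 | C 9-14 | E 14-21 |
Completion: A=2  B=9  C=14  D=6  E=21
Turnaround (C−A): A=2  B=6  C=10  D=2  E=15
Waiting(B) = turnaround − burst = 6 − 4 = 2

2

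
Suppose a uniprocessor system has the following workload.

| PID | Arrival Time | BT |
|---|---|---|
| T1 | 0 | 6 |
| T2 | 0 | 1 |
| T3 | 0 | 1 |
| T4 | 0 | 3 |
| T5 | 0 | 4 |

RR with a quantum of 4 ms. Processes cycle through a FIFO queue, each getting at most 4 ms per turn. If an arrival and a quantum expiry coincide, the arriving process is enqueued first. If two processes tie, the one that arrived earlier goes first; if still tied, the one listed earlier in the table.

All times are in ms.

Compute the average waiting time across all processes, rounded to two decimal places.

6.60

Schedule: | T1 0-4 | T2 4-5 | T3 5-6 | T4 6-9 | T5 9-13 | T1 13-15 |
Completion: T1=15  T2=5  T3=6  T4=9  T5=13
Waiting times: T1=9, T2=4, T3=5, T4=6, T5=9
Average waiting = (9+4+5+6+9) / 5 = 33/5 = 6.60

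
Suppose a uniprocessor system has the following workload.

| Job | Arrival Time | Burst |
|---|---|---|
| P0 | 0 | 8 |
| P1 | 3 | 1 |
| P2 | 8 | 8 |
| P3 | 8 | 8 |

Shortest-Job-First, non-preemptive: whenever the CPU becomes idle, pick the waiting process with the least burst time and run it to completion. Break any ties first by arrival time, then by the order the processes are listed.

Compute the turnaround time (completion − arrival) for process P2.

Gantt: | P0 0-8 | P1 8-9 | P2 9-17 | P3 17-25 |
Completion: P0=8  P1=9  P2=17  P3=25
Turnaround (C−A): P0=8  P1=6  P2=9  P3=17
Turnaround(P2) = completion − arrival = 17 − 8 = 9

9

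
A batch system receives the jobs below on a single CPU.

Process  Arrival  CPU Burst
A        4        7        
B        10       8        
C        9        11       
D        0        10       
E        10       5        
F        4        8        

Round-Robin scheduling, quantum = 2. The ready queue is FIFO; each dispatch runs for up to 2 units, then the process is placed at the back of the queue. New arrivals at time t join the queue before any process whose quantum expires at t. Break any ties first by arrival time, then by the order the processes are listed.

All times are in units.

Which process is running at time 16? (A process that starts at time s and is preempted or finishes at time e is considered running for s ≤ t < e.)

Schedule: | D 0-4 | A 4-6 | F 6-8 | D 8-10 | A 10-12 | F 12-14 | C 14-16 | B 16-18 | E 18-20 | D 20-22 | A 22-24 | F 24-26 | C 26-28 | B 28-30 | E 30-32 | D 32-34 | A 34-35 | F 35-37 | C 37-39 | B 39-41 | E 41-42 | C 42-44 | B 44-46 | C 46-49 |
Completion: A=35  B=46  C=49  D=34  E=42  F=37
Turnaround (C−A): A=31  B=36  C=40  D=34  E=32  F=33

B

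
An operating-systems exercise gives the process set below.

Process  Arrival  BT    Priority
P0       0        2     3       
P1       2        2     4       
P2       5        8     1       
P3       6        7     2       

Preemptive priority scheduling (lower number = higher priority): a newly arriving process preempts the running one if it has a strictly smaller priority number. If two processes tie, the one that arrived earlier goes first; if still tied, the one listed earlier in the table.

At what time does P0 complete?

Timeline: | P0 0-2 | P1 2-4 | idle 4-5 | P2 5-13 | P3 13-20 |
Completion: P0=2  P1=4  P2=13  P3=20
Turnaround (C−A): P0=2  P1=2  P2=8  P3=14

2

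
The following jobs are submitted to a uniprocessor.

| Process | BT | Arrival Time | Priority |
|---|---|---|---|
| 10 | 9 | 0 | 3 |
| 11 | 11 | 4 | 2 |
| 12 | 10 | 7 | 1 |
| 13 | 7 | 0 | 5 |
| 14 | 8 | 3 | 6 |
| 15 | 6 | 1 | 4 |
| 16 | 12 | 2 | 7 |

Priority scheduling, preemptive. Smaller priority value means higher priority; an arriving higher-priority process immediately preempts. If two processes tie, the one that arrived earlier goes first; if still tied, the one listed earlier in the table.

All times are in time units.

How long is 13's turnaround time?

Timeline: | 10 0-4 | 11 4-7 | 12 7-17 | 11 17-25 | 10 25-30 | 15 30-36 | 13 36-43 | 14 43-51 | 16 51-63 |
Completion: 10=30  11=25  12=17  13=43  14=51  15=36  16=63
Turnaround (C−A): 10=30  11=21  12=10  13=43  14=48  15=35  16=61
Turnaround(13) = completion − arrival = 43 − 0 = 43

43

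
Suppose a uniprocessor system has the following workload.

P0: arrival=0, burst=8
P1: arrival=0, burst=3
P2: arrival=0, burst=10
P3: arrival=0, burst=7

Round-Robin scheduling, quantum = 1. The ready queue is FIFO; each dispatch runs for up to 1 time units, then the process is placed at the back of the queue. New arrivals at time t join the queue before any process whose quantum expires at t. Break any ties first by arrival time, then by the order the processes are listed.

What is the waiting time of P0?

Timeline: | P0 0-1 | P1 1-2 | P2 2-3 | P3 3-4 | P0 4-5 | P1 5-6 | P2 6-7 | P3 7-8 | P0 8-9 | P1 9-10 | P2 10-11 | P3 11-12 | P0 12-13 | P2 13-14 | P3 14-15 | P0 15-16 | P2 16-17 | P3 17-18 | P0 18-19 | P2 19-20 | P3 20-21 | P0 21-22 | P2 22-23 | P3 23-24 | P0 24-25 | P2 25-28 |
Completion: P0=25  P1=10  P2=28  P3=24
Turnaround (C−A): P0=25  P1=10  P2=28  P3=24
Waiting(P0) = turnaround − burst = 25 − 8 = 17

17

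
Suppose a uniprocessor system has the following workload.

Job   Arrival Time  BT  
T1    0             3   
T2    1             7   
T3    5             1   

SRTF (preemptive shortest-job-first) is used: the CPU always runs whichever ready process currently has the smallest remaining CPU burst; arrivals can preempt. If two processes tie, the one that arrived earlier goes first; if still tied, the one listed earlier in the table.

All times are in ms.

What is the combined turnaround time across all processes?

Schedule: | T1 0-3 | T2 3-5 | T3 5-6 | T2 6-11 |
Completion: T1=3  T2=11  T3=6
Turnaround = completion − arrival: T1=3, T2=10, T3=1
Total turnaround = 3 + 10 + 1 = 14

14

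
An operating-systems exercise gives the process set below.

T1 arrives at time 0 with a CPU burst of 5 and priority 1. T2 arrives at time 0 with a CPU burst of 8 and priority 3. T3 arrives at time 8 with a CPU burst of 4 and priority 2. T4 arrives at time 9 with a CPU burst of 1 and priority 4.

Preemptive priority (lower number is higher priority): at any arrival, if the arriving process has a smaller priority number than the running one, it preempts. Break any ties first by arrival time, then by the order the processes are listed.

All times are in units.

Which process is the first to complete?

Timeline: | T1 0-5 | T2 5-8 | T3 8-12 | T2 12-17 | T4 17-18 |
Completion: T1=5  T2=17  T3=12  T4=18
Finish order: T1 → T3 → T2 → T4

T1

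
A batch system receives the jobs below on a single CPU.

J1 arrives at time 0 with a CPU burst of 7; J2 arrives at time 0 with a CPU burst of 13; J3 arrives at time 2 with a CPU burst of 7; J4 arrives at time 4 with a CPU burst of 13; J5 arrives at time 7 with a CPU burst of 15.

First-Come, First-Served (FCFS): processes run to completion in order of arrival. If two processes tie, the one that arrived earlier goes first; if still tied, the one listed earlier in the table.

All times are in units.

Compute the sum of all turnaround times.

136

Schedule: | J1 0-7 | J2 7-20 | J3 20-27 | J4 27-40 | J5 40-55 |
Completion: J1=7  J2=20  J3=27  J4=40  J5=55
Turnaround (C−A): J1=7  J2=20  J3=25  J4=36  J5=48
Turnaround = completion − arrival: J1=7, J2=20, J3=25, J4=36, J5=48
Total turnaround = 7 + 20 + 25 + 36 + 48 = 136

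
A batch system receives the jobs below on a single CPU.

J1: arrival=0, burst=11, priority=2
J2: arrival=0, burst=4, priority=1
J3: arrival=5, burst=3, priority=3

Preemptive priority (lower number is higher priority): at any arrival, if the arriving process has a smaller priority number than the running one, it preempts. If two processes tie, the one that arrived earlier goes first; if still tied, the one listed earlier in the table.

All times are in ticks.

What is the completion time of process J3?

18

Gantt: | J2 0-4 | J1 4-15 | J3 15-18 |
Completion: J1=15  J2=4  J3=18
Turnaround (C−A): J1=15  J2=4  J3=13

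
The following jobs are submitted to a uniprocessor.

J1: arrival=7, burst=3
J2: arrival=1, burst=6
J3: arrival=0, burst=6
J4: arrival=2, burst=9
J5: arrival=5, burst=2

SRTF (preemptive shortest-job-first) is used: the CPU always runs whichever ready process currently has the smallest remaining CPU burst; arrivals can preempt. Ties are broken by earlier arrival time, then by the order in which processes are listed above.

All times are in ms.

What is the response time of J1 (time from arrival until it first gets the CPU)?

1

Gantt: | J3 0-6 | J5 6-8 | J1 8-11 | J2 11-17 | J4 17-26 |
Completion: J1=11  J2=17  J3=6  J4=26  J5=8
Response(J1) = first start − arrival = 8 − 7 = 1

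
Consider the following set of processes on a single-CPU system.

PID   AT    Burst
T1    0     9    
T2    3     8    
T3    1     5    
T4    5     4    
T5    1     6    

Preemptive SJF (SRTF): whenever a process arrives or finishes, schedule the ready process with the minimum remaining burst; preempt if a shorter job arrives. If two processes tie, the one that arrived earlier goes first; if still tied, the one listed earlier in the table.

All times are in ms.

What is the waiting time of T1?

Gantt: | T1 0-1 | T3 1-6 | T4 6-10 | T5 10-16 | T1 16-24 | T2 24-32 |
Completion: T1=24  T2=32  T3=6  T4=10  T5=16
Turnaround (C−A): T1=24  T2=29  T3=5  T4=5  T5=15
Waiting(T1) = turnaround − burst = 24 − 9 = 15

15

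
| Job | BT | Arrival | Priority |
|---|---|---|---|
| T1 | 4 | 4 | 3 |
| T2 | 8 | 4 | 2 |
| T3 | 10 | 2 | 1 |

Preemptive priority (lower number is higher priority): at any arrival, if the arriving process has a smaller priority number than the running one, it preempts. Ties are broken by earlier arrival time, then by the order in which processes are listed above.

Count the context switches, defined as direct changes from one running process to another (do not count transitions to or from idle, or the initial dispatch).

Timeline: | idle 0-2 | T3 2-12 | T2 12-20 | T1 20-24 |
Completion: T1=24  T2=20  T3=12

2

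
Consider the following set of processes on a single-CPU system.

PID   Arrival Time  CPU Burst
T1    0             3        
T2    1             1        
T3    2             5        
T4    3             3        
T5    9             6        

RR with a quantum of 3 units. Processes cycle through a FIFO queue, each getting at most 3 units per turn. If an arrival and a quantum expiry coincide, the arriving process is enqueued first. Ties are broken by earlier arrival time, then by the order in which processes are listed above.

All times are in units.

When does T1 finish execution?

3

Timeline: | T1 0-3 | T2 3-4 | T3 4-7 | T4 7-10 | T3 10-12 | T5 12-18 |
Completion: T1=3  T2=4  T3=12  T4=10  T5=18
Turnaround (C−A): T1=3  T2=3  T3=10  T4=7  T5=9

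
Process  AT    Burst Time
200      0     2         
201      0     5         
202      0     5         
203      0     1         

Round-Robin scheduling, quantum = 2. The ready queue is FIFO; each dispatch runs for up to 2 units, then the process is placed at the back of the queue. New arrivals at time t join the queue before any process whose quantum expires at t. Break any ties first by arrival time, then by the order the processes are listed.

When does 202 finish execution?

Gantt: | 200 0-2 | 201 2-4 | 202 4-6 | 203 6-7 | 201 7-9 | 202 9-11 | 201 11-12 | 202 12-13 |
Completion: 200=2  201=12  202=13  203=7

13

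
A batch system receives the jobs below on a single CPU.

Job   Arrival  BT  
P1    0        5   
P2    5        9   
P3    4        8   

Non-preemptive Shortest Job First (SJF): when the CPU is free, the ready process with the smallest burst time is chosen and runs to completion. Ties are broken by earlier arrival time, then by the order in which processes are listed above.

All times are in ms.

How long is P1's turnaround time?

5

Gantt: | P1 0-5 | P3 5-13 | P2 13-22 |
Completion: P1=5  P2=22  P3=13
Turnaround (C−A): P1=5  P2=17  P3=9
Turnaround(P1) = completion − arrival = 5 − 0 = 5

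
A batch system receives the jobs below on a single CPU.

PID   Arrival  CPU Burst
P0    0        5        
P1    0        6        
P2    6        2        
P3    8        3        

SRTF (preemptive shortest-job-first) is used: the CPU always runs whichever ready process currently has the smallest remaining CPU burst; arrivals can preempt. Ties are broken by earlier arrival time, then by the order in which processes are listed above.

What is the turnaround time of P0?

5

Schedule: | P0 0-5 | P1 5-6 | P2 6-8 | P3 8-11 | P1 11-16 |
Completion: P0=5  P1=16  P2=8  P3=11
Turnaround(P0) = completion − arrival = 5 − 0 = 5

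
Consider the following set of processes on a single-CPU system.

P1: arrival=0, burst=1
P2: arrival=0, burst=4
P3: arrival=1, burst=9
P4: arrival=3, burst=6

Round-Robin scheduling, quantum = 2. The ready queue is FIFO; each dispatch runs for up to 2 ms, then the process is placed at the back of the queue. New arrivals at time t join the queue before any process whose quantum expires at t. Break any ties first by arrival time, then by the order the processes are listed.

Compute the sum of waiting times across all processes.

23

Timeline: | P1 0-1 | P2 1-3 | P3 3-5 | P4 5-7 | P2 7-9 | P3 9-11 | P4 11-13 | P3 13-15 | P4 15-17 | P3 17-20 |
Completion: P1=1  P2=9  P3=20  P4=17
Turnaround (C−A): P1=1  P2=9  P3=19  P4=14
Waiting = turnaround − burst: P1=0, P2=5, P3=10, P4=8
Total waiting = 0 + 5 + 10 + 8 = 23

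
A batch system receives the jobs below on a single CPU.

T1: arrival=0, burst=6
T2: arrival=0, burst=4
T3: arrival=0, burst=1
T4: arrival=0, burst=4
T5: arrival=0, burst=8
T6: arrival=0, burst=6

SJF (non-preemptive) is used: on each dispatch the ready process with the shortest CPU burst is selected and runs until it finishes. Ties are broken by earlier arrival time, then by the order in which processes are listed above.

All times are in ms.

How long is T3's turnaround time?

Timeline: | T3 0-1 | T2 1-5 | T4 5-9 | T1 9-15 | T6 15-21 | T5 21-29 |
Completion: T1=15  T2=5  T3=1  T4=9  T5=29  T6=21
Turnaround (C−A): T1=15  T2=5  T3=1  T4=9  T5=29  T6=21
Turnaround(T3) = completion − arrival = 1 − 0 = 1

1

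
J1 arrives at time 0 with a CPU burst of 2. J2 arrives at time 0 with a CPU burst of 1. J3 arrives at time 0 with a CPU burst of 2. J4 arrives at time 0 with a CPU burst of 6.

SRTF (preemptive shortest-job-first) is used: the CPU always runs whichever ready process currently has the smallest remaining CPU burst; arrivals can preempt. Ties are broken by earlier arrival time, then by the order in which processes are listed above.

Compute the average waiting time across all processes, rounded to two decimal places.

Gantt: | J2 0-1 | J1 1-3 | J3 3-5 | J4 5-11 |
Completion: J1=3  J2=1  J3=5  J4=11
Turnaround (C−A): J1=3  J2=1  J3=5  J4=11
Waiting times: J1=1, J2=0, J3=3, J4=5
Average waiting = (1+0+3+5) / 4 = 9/4 = 2.25

2.25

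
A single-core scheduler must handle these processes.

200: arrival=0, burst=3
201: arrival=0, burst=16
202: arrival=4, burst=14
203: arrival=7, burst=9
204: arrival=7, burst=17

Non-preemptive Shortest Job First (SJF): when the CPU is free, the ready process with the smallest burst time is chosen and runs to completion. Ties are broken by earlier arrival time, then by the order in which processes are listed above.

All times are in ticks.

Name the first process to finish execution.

Schedule: | 200 0-3 | 201 3-19 | 203 19-28 | 202 28-42 | 204 42-59 |
Completion: 200=3  201=19  202=42  203=28  204=59
Turnaround (C−A): 200=3  201=19  202=38  203=21  204=52
Finish order: 200 → 201 → 203 → 202 → 204

200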